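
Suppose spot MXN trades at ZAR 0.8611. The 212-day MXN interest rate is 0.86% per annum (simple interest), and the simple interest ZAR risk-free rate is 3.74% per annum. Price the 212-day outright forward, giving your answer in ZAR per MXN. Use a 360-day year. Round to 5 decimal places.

T = 212/360 years.
ZAR accumulates by 1 + 0.0374×212/360 = 1.0220244.
MXN accumulates by 1 + 0.0086×212/360 = 1.0050644.
CIP: F = S · (grow ZAR)/(grow MXN) = 0.8611 × 1.0220244/1.0050644 = 0.8756307 ZAR per MXN.

0.87563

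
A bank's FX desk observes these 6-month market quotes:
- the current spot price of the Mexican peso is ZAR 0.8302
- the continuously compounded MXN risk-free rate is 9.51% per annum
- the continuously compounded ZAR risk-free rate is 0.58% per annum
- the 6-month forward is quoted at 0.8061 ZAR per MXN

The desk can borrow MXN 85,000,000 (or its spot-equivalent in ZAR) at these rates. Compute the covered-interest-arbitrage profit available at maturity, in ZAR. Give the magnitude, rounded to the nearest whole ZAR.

T = 6/12 years.
Keep in MXN, deliver into the forward: 85,000,000·1.0486986347·0.8061 = ZAR 71,855,257.40.
Swap to ZAR now, deposit: 85,000,000·0.8302·1.0029042091 = ZAR 70,771,941.32.
The quoted forward overvalues MXN, so borrow ZAR, buy MXN at spot, deposit the MXN at 9.51%, and sell the proceeds forward at 0.8061.
The gap between the two covered legs is ZAR 1,083,316.

ZAR 1,083,316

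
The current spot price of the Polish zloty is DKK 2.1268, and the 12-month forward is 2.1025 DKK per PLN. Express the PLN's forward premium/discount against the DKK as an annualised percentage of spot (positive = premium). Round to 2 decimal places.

T = 1 year.
(F − S)/S = (2.1025 − 2.1268)/2.1268 = -0.0114256.
Annualise by dividing by T: -0.0114256 / 1 = -0.011426 → -1.14%.

-1.14%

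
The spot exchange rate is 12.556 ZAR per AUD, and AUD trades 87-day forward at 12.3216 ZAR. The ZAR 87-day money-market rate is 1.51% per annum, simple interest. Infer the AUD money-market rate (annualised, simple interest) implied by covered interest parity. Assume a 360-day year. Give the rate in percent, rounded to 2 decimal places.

9.41%

T = 87/360 years.
F/S = 12.3216/12.556 = 0.9813316 = (growth of ZAR) / (growth of AUD).
ZAR growth factor: 1 + 0.0151×87/360 = 1.0036492.
So the AUD growth factor = 1.0227422.
(1.0227422 − 1)/T = 0.094106, i.e. 9.41%.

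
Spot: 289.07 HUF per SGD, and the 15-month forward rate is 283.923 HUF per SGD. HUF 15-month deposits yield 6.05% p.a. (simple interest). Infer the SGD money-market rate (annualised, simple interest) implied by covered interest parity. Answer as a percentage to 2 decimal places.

7.61%

T = 15/12 years.
By CIP, F/S equals the HUF-to-SGD growth ratio: 283.923/289.07 = 0.9821946.
The HUF side grows by 1 + 0.0605×15/12 = 1.075625.
That pins the SGD growth at 1.0951241.
(1.0951241 − 1)/T = 0.076099, i.e. 7.61%.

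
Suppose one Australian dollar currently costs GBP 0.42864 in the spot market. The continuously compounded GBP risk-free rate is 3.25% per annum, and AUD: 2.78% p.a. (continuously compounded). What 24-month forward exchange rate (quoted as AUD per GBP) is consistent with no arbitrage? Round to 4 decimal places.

2.3111

T = 2 years.
GBP accumulates by e^(0.0325×2) = 1.067159.
Growth of 1 AUD over T: e^(0.0278×2) = 1.0571747.
So F = 0.42864 × 1.067159 / 1.0571747 = 0.4326882 (GBP/AUD).
Quoted the other way: 1/0.4326882 = 2.3111 AUD per GBP.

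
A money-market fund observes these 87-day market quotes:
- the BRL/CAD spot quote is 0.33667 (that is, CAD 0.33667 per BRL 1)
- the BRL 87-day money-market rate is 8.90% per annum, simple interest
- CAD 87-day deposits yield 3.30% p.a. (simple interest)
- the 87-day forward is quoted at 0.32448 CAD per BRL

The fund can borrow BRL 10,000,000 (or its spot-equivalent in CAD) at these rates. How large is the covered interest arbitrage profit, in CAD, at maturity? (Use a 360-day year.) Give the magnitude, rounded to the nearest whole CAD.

CAD 78,959

T = 87/360 years.
Route A — deposit BRL, sell forward: 10,000,000 × 1.021508333 × 0.32448 = CAD 3,314,590.24.
Route B — convert at spot, deposit CAD: 10,000,000 × 0.33667 × 1.007975 = CAD 3,393,549.43.
The quoted forward undervalues BRL, so borrow BRL, convert to CAD at spot, deposit the CAD at 3.30%, and buy BRL forward at 0.32448 to cover the loan.
Profit = 3,393,549.43 − 3,314,590.24 = CAD 78,959.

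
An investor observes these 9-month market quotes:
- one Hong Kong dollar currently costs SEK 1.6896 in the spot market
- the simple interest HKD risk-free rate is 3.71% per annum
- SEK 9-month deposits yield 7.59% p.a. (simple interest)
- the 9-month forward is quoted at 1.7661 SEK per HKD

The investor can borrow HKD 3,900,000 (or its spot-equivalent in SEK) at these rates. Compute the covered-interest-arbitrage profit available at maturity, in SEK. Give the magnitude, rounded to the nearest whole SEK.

T = 9/12 years.
Keep in HKD, deliver into the forward: 3,900,000·1.027825·1.7661 = SEK 7,079,442.76.
Swap to SEK now, deposit: 3,900,000·1.6896·1.056925 = SEK 6,964,543.87.
The quoted forward overvalues HKD, so borrow SEK, buy HKD at spot, deposit the HKD at 3.71%, and sell the proceeds forward at 1.7661.
Arbitrage profit = |7,079,442.76 − 6,964,543.87| = SEK 114,899.

SEK 114,899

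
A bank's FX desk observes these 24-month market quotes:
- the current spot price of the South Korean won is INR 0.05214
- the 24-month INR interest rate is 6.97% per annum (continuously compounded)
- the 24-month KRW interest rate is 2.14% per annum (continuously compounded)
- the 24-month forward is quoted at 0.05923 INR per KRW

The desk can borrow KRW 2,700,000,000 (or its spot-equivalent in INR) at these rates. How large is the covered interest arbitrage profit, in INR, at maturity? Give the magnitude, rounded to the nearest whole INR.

T = 2 years.
Route A — deposit KRW, sell forward: 2,700,000,000 × 1.04372912815 × 0.05923 = INR 166,914,205.90.
Route B — convert at spot, deposit INR: 2,700,000,000 × 0.05214 × 1.14958384159 = INR 161,836,114.05.
The quoted forward overvalues KRW, so borrow INR, buy KRW at spot, deposit the KRW at 2.14%, and sell the proceeds forward at 0.05923.
Arbitrage profit = |166,914,205.90 − 161,836,114.05| = INR 5,078,092.

INR 5,078,092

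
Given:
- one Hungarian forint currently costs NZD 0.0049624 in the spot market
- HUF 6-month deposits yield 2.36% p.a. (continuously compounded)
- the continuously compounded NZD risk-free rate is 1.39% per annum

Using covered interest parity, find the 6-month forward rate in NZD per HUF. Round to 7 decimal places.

0.0049384

T = 6/12 years.
NZD accumulates by e^(0.0139×6/12) = 1.0069742.
HUF growth factor: e^(0.0236×6/12) = 1.0118699.
CIP: F = S · (grow NZD)/(grow HUF) = 0.0049624 × 1.0069742/1.0118699 = 0.004938391 NZD per HUF.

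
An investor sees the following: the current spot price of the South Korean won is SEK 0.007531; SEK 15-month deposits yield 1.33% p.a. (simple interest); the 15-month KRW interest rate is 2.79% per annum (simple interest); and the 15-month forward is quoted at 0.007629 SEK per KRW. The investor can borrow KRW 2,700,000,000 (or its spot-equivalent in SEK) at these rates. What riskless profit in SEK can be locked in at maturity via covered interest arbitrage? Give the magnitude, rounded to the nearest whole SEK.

SEK 644,918

T = 15/12 years.
Invest the KRW and cover forward: 2,700,000,000 × 1.034875 × 0.007629 = SEK 21,316,665.71.
Convert at spot and invest in SEK: 2,700,000,000 × 0.007531 × 1.016625 = SEK 20,671,747.76.
The quoted forward overvalues KRW, so borrow SEK, buy KRW at spot, deposit the KRW at 2.79%, and sell the proceeds forward at 0.007629.
The gap between the two covered legs is SEK 644,918.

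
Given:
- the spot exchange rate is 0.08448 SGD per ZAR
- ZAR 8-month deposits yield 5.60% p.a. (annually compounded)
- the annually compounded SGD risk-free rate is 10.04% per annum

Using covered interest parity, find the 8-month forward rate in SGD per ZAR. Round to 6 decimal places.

0.086832

T = 8/12 years.
SGD growth factor: (1 + 0.1004)^(8/12) = 1.0658605.
ZAR accumulates by (1 + 0.0560)^(8/12) = 1.0369933.
So F = 0.08448 × 1.0658605 / 1.0369933 = 0.08683170 (SGD/ZAR).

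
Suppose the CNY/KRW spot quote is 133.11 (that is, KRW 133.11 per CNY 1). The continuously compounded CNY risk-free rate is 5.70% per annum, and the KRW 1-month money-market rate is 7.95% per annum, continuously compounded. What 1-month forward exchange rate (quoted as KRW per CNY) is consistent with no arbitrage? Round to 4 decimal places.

133.3598

T = 1/12 years.
KRW accumulates by e^(0.0795×1/12) = 1.006646994.
CNY accumulates by e^(0.0570×1/12) = 1.004761299.
CIP: F = S · (grow KRW)/(grow CNY) = 133.11 × 1.006646994/1.004761299 = 133.359815 KRW per CNY.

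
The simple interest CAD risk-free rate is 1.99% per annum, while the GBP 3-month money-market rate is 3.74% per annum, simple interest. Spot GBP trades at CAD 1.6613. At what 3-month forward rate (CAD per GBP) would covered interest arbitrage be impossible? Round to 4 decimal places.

1.6541

T = 3/12 years.
CAD growth factor: 1 + 0.0199×3/12 = 1.004975.
Growth of 1 GBP over T: 1 + 0.0374×3/12 = 1.009350.
Forward (CAD per GBP) = 1.6613 × 1.004975 / 1.009350 = 1.654099.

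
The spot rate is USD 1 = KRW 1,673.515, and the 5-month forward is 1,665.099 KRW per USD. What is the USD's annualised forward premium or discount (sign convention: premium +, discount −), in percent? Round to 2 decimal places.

-1.21%

T = 5/12 years.
Period premium: (1665.099 − 1673.515)/1673.515 = -0.0050289.
Per annum: -0.0050289 / (5/12) = -0.012069 = -1.21%.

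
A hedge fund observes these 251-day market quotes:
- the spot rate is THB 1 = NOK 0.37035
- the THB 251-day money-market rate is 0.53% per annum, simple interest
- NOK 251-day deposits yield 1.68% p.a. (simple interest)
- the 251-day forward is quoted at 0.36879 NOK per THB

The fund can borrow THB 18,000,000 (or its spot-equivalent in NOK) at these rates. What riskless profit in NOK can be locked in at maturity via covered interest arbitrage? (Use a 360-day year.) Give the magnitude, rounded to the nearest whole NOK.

T = 251/360 years.
Invest the THB and cover forward: 18,000,000 × 1.003695278 × 0.36879 = NOK 6,662,750.07.
Convert at spot and invest in NOK: 18,000,000 × 0.37035 × 1.011713333 = NOK 6,744,384.59.
The quoted forward undervalues THB, so borrow THB, convert to NOK at spot, deposit the NOK at 1.68%, and buy THB forward at 0.36879 to cover the loan.
Profit = 6,744,384.59 − 6,662,750.07 = NOK 81,635.

NOK 81,635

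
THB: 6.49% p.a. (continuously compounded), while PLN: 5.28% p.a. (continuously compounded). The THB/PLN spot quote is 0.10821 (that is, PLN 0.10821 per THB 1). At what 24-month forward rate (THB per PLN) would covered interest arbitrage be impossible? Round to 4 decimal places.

9.4677

T = 2 years.
Growth of 1 PLN over T: e^(0.0528×2) = 1.1113772.
THB accumulates by e^(0.0649×2) = 1.1386006.
CIP: F = S · (grow PLN)/(grow THB) = 0.10821 × 1.1113772/1.1386006 = 0.1056228 PLN per THB.
Invert for THB per PLN: 1 / 0.1056228 = 9.4677.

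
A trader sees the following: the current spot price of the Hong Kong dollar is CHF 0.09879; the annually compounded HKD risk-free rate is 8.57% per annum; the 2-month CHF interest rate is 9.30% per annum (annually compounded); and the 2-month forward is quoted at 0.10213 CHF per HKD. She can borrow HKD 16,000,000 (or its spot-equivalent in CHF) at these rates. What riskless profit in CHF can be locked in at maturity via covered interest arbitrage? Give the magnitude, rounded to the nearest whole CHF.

CHF 52,387

T = 2/12 years.
Invest the HKD and cover forward: 16,000,000 × 1.013798489 × 0.10213 = CHF 1,656,627.83.
Convert at spot and invest in CHF: 16,000,000 × 0.09879 × 1.014931411 = CHF 1,604,241.19.
The quoted forward overvalues HKD, so borrow CHF, buy HKD at spot, deposit the HKD at 8.57%, and sell the proceeds forward at 0.10213.
The gap between the two covered legs is CHF 52,387.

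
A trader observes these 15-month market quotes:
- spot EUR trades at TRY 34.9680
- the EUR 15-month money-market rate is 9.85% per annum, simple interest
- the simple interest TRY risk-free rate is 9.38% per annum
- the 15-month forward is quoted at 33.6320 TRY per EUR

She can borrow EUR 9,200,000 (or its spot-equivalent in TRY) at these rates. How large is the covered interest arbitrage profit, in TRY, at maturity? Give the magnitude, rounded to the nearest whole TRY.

T = 15/12 years.
Keep in EUR, deliver into the forward: 9,200,000·1.123125·33.6320 = TRY 347,511,048.00.
Swap to TRY now, deposit: 9,200,000·34.9680·1.117250 = TRY 359,425,581.60.
The quoted forward undervalues EUR, so borrow EUR, convert to TRY at spot, deposit the TRY at 9.38%, and buy EUR forward at 33.6320 to cover the loan.
The gap between the two covered legs is TRY 11,914,534.

TRY 11,914,534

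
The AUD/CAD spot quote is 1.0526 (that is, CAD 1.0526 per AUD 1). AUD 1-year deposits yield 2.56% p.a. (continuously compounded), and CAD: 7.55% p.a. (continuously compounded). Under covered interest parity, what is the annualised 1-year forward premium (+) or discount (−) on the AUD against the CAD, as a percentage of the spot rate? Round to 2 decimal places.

+5.12%

T = 1 year.
CIP forward (CAD per AUD) = 1.0526 × 1.0784232/1.0259305 = 1.1064573.
(F − S)/S ÷ T = (1.1064573 − 1.0526)/1.0526/1 = 0.051166 → 5.12%.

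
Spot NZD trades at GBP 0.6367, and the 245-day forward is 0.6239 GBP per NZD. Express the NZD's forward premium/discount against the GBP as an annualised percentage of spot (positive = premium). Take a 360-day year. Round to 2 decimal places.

T = 245/360 years.
Period premium: (0.6239 − 0.6367)/0.6367 = -0.0201037.
×(1/T) gives -2.95% p.a.

-2.95%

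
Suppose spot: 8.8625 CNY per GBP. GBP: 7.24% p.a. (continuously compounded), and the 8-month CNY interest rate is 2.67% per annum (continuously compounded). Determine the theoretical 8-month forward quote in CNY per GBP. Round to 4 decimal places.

T = 8/12 years.
CNY growth factor: e^(0.0267×8/12) = 1.0179594.
GBP growth factor: e^(0.0724×8/12) = 1.0494505.
CIP: F = S · (grow CNY)/(grow GBP) = 8.8625 × 1.0179594/1.0494505 = 8.596561 CNY per GBP.

8.5966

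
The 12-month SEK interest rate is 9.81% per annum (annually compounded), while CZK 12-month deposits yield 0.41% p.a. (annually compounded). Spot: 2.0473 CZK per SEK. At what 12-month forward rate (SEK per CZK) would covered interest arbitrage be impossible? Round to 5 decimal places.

T = 1 year.
CZK growth factor: (1 + 0.0041)^1 = 1.004100.
SEK accumulates by (1 + 0.0981)^1 = 1.098100.
CIP: F = S · (grow CZK)/(grow SEK) = 2.0473 × 1.004100/1.098100 = 1.872046 CZK per SEK.
Quoted the other way: 1/1.872046 = 0.53417 SEK per CZK.

0.53417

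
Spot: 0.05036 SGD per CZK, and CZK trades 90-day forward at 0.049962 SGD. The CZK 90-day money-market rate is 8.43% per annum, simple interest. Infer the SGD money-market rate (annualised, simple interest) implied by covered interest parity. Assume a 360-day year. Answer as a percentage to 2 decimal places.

T = 90/360 years.
F/S = 0.049962/0.05036 = 0.9920969 = (growth of SGD) / (growth of CZK).
The CZK side grows by 1 + 0.0843×90/360 = 1.021075.
So the SGD growth factor = 1.0130053.
r = (1.0130053 − 1)/(90/360) = 0.052021 → 5.20%.

5.20%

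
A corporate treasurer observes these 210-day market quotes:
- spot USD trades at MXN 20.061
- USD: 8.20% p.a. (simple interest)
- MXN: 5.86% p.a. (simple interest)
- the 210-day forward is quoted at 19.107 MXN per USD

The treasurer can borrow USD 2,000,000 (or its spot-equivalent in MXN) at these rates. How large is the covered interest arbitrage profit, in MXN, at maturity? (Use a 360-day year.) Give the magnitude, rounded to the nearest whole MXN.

MXN 1,451,601

T = 210/360 years.
Invest the USD and cover forward: 2,000,000 × 1.0478333333 × 19.107 = MXN 40,041,903.00.
Convert at spot and invest in MXN: 2,000,000 × 20.061 × 1.0341833333 = MXN 41,493,503.70.
The quoted forward undervalues USD, so borrow USD, convert to MXN at spot, deposit the MXN at 5.86%, and buy USD forward at 19.107 to cover the loan.
Arbitrage profit = |40,041,903.00 − 41,493,503.70| = MXN 1,451,601.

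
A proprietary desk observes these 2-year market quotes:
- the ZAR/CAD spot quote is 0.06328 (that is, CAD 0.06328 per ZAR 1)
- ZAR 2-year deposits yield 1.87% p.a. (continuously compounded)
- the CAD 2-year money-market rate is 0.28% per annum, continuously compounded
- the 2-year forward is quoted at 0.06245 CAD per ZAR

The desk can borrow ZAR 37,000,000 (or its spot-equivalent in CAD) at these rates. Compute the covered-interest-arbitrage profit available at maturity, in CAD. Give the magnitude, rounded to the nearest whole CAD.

CAD 44,196

T = 2 years.
Keep in ZAR, deliver into the forward: 37,000,000·1.038108181·0.06245 = CAD 2,398,704.67.
Swap to CAD now, deposit: 37,000,000·0.06328·1.005615709 = CAD 2,354,508.40.
The quoted forward overvalues ZAR, so borrow CAD, buy ZAR at spot, deposit the ZAR at 1.87%, and sell the proceeds forward at 0.06245.
The gap between the two covered legs is CAD 44,196.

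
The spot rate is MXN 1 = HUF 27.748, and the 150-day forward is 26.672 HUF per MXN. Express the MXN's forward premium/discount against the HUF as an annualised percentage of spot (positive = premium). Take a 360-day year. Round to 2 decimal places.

-9.31%

T = 150/360 years.
(F − S)/S = (26.672 − 27.748)/27.748 = -0.0387776.
×(1/T) gives -9.31% p.a.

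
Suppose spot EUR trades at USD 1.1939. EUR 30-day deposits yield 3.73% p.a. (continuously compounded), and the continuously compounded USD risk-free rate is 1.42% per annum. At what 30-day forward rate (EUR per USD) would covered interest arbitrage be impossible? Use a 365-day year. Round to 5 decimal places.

T = 30/365 years.
USD growth factor: e^(0.0142×30/365) = 1.0011678.
EUR growth factor: e^(0.0373×30/365) = 1.0030705.
Forward (USD per EUR) = 1.1939 × 1.0011678 / 1.0030705 = 1.191635.
Quoted the other way: 1/1.191635 = 0.83918 EUR per USD.

0.83918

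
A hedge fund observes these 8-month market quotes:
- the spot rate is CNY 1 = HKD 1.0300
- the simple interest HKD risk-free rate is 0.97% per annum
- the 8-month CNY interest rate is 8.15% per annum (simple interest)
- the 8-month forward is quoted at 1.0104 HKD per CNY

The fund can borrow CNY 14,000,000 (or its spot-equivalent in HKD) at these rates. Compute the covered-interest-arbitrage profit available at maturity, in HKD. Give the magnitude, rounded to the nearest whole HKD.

T = 8/12 years.
Route A — deposit CNY, sell forward: 14,000,000 × 1.0543333333 × 1.0104 = HKD 14,914,177.60.
Route B — convert at spot, deposit HKD: 14,000,000 × 1.0300 × 1.0064666667 = HKD 14,513,249.33.
The quoted forward overvalues CNY, so borrow HKD, buy CNY at spot, deposit the CNY at 8.15%, and sell the proceeds forward at 1.0104.
Arbitrage profit = |14,914,177.60 − 14,513,249.33| = HKD 400,928.

HKD 400,928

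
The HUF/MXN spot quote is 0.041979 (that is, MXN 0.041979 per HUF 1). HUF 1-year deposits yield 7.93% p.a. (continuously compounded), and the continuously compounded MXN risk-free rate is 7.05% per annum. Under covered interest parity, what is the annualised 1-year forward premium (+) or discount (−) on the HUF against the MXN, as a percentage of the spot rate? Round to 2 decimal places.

T = 1 year.
F = S · g_MXN/g_HUF = 0.041979 × 1.0730446/1.082529 = 0.041611208.
Annualised premium = (F − S)/S × (1/T) = (0.041611208 − 0.041979)/0.041979 ÷ 1 = -0.88%.

-0.88%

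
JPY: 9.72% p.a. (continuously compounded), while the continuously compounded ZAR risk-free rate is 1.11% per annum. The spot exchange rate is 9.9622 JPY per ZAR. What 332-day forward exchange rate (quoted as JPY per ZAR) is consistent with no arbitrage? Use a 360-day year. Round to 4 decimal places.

10.7855

T = 332/360 years.
Growth of 1 JPY over T: e^(0.0972×332/360) = 1.09378045.
ZAR growth factor: e^(0.0111×332/360) = 1.01028924.
Forward (JPY per ZAR) = 9.9622 × 1.09378045 / 1.01028924 = 10.785485.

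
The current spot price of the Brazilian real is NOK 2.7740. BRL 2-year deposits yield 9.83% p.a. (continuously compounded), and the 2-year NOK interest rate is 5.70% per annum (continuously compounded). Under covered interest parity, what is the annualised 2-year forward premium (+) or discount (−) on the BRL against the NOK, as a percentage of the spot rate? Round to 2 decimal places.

-3.96%

T = 2 years.
No-arbitrage forward: 2.774 × 1.1207521 / 1.217257 = 2.5540755 NOK/BRL.
Annualised premium = (F − S)/S × (1/T) = (2.5540755 − 2.774)/2.774 ÷ 2 = -3.96%.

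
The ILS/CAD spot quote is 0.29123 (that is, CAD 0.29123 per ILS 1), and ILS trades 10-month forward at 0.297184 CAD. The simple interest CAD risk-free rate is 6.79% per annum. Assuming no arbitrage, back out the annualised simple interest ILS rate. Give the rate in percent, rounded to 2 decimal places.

4.25%

T = 10/12 years.
By CIP, F/S equals the CAD-to-ILS growth ratio: 0.297184/0.29123 = 1.0204443.
The CAD side grows by 1 + 0.0679×10/12 = 1.0565833.
That pins the ILS growth at 1.035415.
r = (1.035415 − 1)/(10/12) = 0.042498 → 4.25%.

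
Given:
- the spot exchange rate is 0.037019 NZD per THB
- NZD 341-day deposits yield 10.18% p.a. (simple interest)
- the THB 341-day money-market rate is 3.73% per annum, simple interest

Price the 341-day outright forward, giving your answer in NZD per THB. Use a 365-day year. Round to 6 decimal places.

0.039175

T = 341/365 years.
NZD growth factor: 1 + 0.1018×341/365 = 1.0951063.
THB growth factor: 1 + 0.0373×341/365 = 1.0348474.
So F = 0.037019 × 1.0951063 / 1.0348474 = 0.03917461 (NZD/THB).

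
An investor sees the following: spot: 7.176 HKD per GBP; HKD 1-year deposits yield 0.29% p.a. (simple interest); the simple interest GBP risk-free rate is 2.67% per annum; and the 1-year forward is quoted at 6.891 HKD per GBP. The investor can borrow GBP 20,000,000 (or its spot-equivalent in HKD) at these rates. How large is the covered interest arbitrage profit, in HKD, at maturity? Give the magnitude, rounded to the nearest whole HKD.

HKD 2,436,414

T = 1 year.
Invest the GBP and cover forward: 20,000,000 × 1.026700 × 6.891 = HKD 141,499,794.00.
Convert at spot and invest in HKD: 20,000,000 × 7.176 × 1.002900 = HKD 143,936,208.00.
The quoted forward undervalues GBP, so borrow GBP, convert to HKD at spot, deposit the HKD at 0.29%, and buy GBP forward at 6.891 to cover the loan.
The gap between the two covered legs is HKD 2,436,414.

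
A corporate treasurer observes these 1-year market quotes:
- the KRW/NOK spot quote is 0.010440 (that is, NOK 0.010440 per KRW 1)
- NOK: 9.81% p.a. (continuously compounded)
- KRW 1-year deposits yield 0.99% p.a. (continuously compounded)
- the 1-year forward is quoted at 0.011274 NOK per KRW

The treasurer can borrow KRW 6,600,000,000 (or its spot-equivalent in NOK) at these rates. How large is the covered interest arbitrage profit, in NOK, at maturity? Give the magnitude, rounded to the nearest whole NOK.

NOK 857,446

T = 1 year.
Route A — deposit KRW, sell forward: 6,600,000,000 × 1.0099491671 × 0.011274 = NOK 75,148,701.61.
Route B — convert at spot, deposit NOK: 6,600,000,000 × 0.010440 × 1.1030730869 = NOK 76,006,147.98.
The quoted forward undervalues KRW, so borrow KRW, convert to NOK at spot, deposit the NOK at 9.81%, and buy KRW forward at 0.011274 to cover the loan.
The gap between the two covered legs is NOK 857,446.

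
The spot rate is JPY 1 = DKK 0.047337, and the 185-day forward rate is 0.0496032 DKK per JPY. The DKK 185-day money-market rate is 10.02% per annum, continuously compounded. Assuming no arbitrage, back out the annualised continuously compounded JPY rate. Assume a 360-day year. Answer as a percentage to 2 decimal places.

T = 185/360 years.
By CIP, F/S equals the DKK-to-JPY growth ratio: 0.0496032/0.047337 = 1.0478738.
DKK growth factor: e^(0.1002×185/360) = 1.0528404.
Hence g_JPY = 1.0047397.
r = ln(1.0047397)/(185/360) = 0.009201 → 0.92%.

0.92%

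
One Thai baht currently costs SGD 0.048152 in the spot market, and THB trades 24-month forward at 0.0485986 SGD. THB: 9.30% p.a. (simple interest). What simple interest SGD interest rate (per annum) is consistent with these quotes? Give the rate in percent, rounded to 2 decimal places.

T = 2 years.
CIP gives F = S · g_SGD/g_THB, so g_SGD/g_THB = 0.0485986/0.048152 = 1.0092748.
THB growth factor: 1 + 0.0930×2 = 1.186000.
So the SGD growth factor = 1.1969999.
r = (1.1969999 − 1)/2 = 0.098500 → 9.85%.

9.85%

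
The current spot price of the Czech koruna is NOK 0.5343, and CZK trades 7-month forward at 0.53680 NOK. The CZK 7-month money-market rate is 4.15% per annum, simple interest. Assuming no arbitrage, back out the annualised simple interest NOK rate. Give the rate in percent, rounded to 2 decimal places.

4.97%

T = 7/12 years.
F/S = 0.5368/0.5343 = 1.0046790 = (growth of NOK) / (growth of CZK).
The CZK side grows by 1 + 0.0415×7/12 = 1.0242083.
That pins the NOK growth at 1.0290006.
(1.0290006 − 1)/T = 0.049715, i.e. 4.97%.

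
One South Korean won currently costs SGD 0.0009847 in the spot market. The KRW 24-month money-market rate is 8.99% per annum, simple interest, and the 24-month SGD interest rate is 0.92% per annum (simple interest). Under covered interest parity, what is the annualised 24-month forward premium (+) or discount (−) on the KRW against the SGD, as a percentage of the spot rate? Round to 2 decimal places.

T = 2 years.
F = S · g_SGD/g_KRW = 0.0009847 × 1.018400/1.179800 = 0.0008499902.
Annualised premium = (F − S)/S × (1/T) = (0.0008499902 − 0.0009847)/0.0009847 ÷ 2 = -6.84%.

-6.84%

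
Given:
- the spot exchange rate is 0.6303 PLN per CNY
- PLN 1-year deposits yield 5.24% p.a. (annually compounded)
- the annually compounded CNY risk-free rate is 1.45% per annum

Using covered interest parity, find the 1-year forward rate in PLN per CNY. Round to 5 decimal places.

T = 1 year.
PLN growth factor: (1 + 0.0524)^1 = 1.052400.
CNY accumulates by (1 + 0.0145)^1 = 1.014500.
CIP: F = S · (grow PLN)/(grow CNY) = 0.6303 × 1.052400/1.014500 = 0.6538469 PLN per CNY.

0.65385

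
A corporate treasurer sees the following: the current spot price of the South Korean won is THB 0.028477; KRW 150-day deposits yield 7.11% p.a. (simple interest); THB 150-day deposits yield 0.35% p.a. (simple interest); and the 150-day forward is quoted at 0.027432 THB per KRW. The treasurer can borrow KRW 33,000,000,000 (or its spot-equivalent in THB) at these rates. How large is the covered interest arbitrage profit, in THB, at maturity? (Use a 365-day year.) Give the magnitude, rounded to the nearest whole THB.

THB 9,385,846

T = 150/365 years.
Route A — deposit KRW, sell forward: 33,000,000,000 × 1.02921917808 × 0.027432 = THB 931,706,836.27.
Route B — convert at spot, deposit THB: 33,000,000,000 × 0.028477 × 1.00143835616 = THB 941,092,682.26.
The quoted forward undervalues KRW, so borrow KRW, convert to THB at spot, deposit the THB at 0.35%, and buy KRW forward at 0.027432 to cover the loan.
Arbitrage profit = |931,706,836.27 − 941,092,682.26| = THB 9,385,846.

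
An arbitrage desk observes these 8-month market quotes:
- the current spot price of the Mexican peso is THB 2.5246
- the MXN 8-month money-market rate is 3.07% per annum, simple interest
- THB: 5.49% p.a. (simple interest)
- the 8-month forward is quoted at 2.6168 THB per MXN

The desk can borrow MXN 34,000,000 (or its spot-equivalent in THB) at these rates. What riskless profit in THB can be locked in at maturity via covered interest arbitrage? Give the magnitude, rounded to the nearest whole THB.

T = 8/12 years.
Keep in MXN, deliver into the forward: 34,000,000·1.0204666667·2.6168 = THB 90,792,143.90.
Swap to THB now, deposit: 34,000,000·2.5246·1.036600 = THB 88,978,012.24.
The quoted forward overvalues MXN, so borrow THB, buy MXN at spot, deposit the MXN at 3.07%, and sell the proceeds forward at 2.6168.
Arbitrage profit = |90,792,143.90 − 88,978,012.24| = THB 1,814,132.

THB 1,814,132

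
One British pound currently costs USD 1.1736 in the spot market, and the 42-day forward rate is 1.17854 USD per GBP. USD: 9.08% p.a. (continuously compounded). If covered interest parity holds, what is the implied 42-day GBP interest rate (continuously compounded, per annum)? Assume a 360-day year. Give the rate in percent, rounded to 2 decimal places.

T = 42/360 years.
By CIP, F/S equals the USD-to-GBP growth ratio: 1.17854/1.1736 = 1.0042093.
The USD side grows by e^(0.0908×42/360) = 1.0106496.
So the GBP growth factor = 1.0064133.
Take logs: ln 1.0064133 / (42/360) = 0.054796, so 5.48%.

5.48%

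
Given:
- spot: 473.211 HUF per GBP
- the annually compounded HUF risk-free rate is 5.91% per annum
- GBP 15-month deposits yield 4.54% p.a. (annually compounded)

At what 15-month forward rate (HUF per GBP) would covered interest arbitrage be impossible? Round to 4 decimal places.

T = 15/12 years.
HUF growth factor: (1 + 0.0591)^(15/12) = 1.07441289.
GBP accumulates by (1 + 0.0454)^(15/12) = 1.057068472.
CIP: F = S · (grow HUF)/(grow GBP) = 473.211 × 1.07441289/1.057068472 = 480.975463 HUF per GBP.

480.9755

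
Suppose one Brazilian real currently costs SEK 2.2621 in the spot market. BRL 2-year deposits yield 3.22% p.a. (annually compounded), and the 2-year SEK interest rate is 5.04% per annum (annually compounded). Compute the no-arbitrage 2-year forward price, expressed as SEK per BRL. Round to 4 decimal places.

2.3426

T = 2 years.
SEK growth factor: (1 + 0.0504)^2 = 1.1033402.
BRL accumulates by (1 + 0.0322)^2 = 1.0654368.
CIP: F = S · (grow SEK)/(grow BRL) = 2.2621 × 1.1033402/1.0654368 = 2.342575 SEK per BRL.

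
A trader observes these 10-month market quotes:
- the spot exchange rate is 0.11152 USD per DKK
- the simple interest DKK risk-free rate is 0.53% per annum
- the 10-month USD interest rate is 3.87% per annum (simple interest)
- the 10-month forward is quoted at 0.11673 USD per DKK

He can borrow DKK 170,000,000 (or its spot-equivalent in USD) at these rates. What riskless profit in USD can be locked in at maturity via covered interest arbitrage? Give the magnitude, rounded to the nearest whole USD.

T = 10/12 years.
Route A — deposit DKK, sell forward: 170,000,000 × 1.0044166667 × 0.11673 = USD 19,931,744.78.
Route B — convert at spot, deposit USD: 170,000,000 × 0.11152 × 1.032250 = USD 19,569,808.40.
The quoted forward overvalues DKK, so borrow USD, buy DKK at spot, deposit the DKK at 0.53%, and sell the proceeds forward at 0.11673.
Profit = 19,931,744.78 − 19,569,808.40 = USD 361,936.

USD 361,936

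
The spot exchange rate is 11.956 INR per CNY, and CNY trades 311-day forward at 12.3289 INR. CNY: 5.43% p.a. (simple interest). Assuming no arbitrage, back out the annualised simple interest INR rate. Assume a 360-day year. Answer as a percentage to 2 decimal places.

T = 311/360 years.
By CIP, F/S equals the INR-to-CNY growth ratio: 12.3289/11.956 = 1.0311894.
CNY growth factor: 1 + 0.0543×311/360 = 1.0469092.
Hence g_INR = 1.0795617.
r = (1.0795617 − 1)/(311/360) = 0.092097 → 9.21%.

9.21%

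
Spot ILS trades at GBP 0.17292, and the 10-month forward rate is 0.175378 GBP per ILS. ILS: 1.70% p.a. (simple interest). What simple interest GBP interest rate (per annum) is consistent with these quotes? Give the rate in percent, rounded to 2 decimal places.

T = 10/12 years.
By CIP, F/S equals the GBP-to-ILS growth ratio: 0.175378/0.17292 = 1.0142147.
ILS growth factor: 1 + 0.0170×10/12 = 1.0141667.
So the GBP growth factor = 1.0285828.
(1.0285828 − 1)/T = 0.034299, i.e. 3.43%.

3.43%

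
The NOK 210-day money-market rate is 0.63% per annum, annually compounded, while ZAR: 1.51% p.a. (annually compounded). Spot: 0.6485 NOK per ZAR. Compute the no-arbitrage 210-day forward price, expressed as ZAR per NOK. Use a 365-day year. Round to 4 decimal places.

T = 210/365 years.
NOK accumulates by (1 + 0.0063)^(210/365) = 1.0036198.
Growth of 1 ZAR over T: (1 + 0.0151)^(210/365) = 1.008660.
CIP: F = S · (grow NOK)/(grow ZAR) = 0.6485 × 1.0036198/1.008660 = 0.6452595 NOK per ZAR.
Quoted the other way: 1/0.6452595 = 1.5498 ZAR per NOK.

1.5498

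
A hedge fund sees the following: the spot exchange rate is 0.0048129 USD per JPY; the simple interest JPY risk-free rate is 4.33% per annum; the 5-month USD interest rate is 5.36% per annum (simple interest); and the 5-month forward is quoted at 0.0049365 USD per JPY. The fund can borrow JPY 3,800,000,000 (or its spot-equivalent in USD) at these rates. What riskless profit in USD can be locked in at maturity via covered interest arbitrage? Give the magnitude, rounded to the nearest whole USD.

USD 399,663

T = 5/12 years.
Keep in JPY, deliver into the forward: 3,800,000,000·1.0180416667·0.0049365 = USD 19,097,138.21.
Swap to USD now, deposit: 3,800,000,000·0.0048129·1.0223333333 = USD 18,697,474.78.
The quoted forward overvalues JPY, so borrow USD, buy JPY at spot, deposit the JPY at 4.33%, and sell the proceeds forward at 0.0049365.
Arbitrage profit = |19,097,138.21 − 18,697,474.78| = USD 399,663.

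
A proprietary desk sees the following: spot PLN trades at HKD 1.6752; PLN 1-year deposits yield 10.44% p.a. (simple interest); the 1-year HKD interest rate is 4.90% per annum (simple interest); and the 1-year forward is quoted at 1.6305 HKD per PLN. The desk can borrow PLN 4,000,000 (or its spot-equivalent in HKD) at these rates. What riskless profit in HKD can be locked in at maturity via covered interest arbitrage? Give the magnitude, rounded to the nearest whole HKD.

HKD 173,758

T = 1 year.
Invest the PLN and cover forward: 4,000,000 × 1.104400 × 1.6305 = HKD 7,202,896.80.
Convert at spot and invest in HKD: 4,000,000 × 1.6752 × 1.049000 = HKD 7,029,139.20.
The quoted forward overvalues PLN, so borrow HKD, buy PLN at spot, deposit the PLN at 10.44%, and sell the proceeds forward at 1.6305.
Profit = 7,202,896.80 − 7,029,139.20 = HKD 173,758.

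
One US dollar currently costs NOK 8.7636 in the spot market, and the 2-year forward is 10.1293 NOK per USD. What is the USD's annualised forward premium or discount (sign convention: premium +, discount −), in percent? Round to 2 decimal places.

T = 2 years.
USD trades forward at +15.58378% vs spot over the period.
Per annum: 0.1558378 / 2 = 0.077919 = 7.79%.

+7.79%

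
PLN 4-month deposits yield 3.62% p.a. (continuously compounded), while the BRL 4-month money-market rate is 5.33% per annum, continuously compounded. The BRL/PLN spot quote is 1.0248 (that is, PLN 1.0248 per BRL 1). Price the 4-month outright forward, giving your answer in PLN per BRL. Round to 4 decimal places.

T = 4/12 years.
PLN accumulates by e^(0.0362×4/12) = 1.0121398.
BRL growth factor: e^(0.0533×4/12) = 1.0179254.
Forward (PLN per BRL) = 1.0248 × 1.0121398 / 1.0179254 = 1.018975.

1.0190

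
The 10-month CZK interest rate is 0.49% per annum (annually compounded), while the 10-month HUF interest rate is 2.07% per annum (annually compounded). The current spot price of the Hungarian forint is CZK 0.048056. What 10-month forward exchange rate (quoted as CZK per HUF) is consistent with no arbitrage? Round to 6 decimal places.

0.047435

T = 10/12 years.
Growth of 1 CZK over T: (1 + 0.0049)^(10/12) = 1.0040817.
HUF accumulates by (1 + 0.0207)^(10/12) = 1.0172205.
CIP: F = S · (grow CZK)/(grow HUF) = 0.048056 × 1.0040817/1.0172205 = 0.04743529 CZK per HUF.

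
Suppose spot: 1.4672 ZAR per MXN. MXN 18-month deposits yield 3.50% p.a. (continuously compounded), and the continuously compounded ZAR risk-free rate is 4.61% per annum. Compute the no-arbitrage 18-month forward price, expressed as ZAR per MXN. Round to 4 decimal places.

1.4918

T = 18/12 years.
Growth of 1 ZAR over T: e^(0.0461×18/12) = 1.0715969.
MXN accumulates by e^(0.0350×18/12) = 1.0539026.
Forward (ZAR per MXN) = 1.4672 × 1.0715969 / 1.0539026 = 1.491833.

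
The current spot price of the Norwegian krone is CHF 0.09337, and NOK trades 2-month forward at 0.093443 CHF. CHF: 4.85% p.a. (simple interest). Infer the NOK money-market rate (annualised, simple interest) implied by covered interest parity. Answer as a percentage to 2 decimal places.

4.38%

T = 2/12 years.
By CIP, F/S equals the CHF-to-NOK growth ratio: 0.093443/0.09337 = 1.0007818.
The CHF side grows by 1 + 0.0485×2/12 = 1.0080833.
So the NOK growth factor = 1.0072958.
(1.0072958 − 1)/T = 0.043775, i.e. 4.38%.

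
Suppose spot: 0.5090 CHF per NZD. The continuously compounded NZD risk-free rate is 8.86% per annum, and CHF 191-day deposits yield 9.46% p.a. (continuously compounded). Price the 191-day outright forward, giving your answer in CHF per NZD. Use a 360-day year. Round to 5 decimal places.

T = 191/360 years.
CHF accumulates by e^(0.0946×191/360) = 1.0514714.
Growth of 1 NZD over T: e^(0.0886×191/360) = 1.0481296.
CIP: F = S · (grow CHF)/(grow NZD) = 0.509 × 1.0514714/1.0481296 = 0.5106229 CHF per NZD.

0.51062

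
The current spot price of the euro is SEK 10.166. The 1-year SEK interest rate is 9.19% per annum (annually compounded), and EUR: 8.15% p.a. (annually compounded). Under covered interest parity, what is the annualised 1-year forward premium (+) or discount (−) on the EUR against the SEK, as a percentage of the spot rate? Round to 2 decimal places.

T = 1 year.
No-arbitrage forward: 10.166 × 1.091900 / 1.081500 = 10.263759 SEK/EUR.
Annualised premium = (F − S)/S × (1/T) = (10.263759 − 10.166)/10.166 ÷ 1 = 0.96%.

+0.96%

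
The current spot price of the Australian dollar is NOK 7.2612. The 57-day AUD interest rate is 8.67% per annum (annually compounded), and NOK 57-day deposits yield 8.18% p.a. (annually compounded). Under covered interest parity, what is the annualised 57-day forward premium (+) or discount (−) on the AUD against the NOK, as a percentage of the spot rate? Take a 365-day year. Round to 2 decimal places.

T = 57/365 years.
F = S · g_NOK/g_AUD = 7.2612 × 1.0123543/1.013069 = 7.2560774.
Annualised premium = (F − S)/S × (1/T) = (7.2560774 − 7.2612)/7.2612 ÷ (57/365) = -0.45%.

-0.45%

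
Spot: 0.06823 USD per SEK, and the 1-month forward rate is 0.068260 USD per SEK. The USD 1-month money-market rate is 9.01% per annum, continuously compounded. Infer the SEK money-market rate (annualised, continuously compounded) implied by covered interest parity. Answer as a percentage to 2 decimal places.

T = 1/12 years.
CIP gives F = S · g_USD/g_SEK, so g_USD/g_SEK = 0.06826/0.06823 = 1.0004397.
USD growth factor: e^(0.0901×1/12) = 1.0075366.
That pins the SEK growth at 1.0070938.
Take logs: ln 1.0070938 / (1/12) = 0.084825, so 8.48%.

8.48%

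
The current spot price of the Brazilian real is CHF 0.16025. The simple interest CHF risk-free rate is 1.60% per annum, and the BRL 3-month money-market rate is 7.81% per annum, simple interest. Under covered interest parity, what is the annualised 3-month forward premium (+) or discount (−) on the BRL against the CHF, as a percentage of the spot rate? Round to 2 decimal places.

-6.09%

T = 3/12 years.
CIP forward (CHF per BRL) = 0.16025 × 1.004000/1.019525 = 0.15780976.
(F − S)/S ÷ T = (0.15780976 − 0.16025)/0.16025/(3/12) = -0.060911 → -6.09%.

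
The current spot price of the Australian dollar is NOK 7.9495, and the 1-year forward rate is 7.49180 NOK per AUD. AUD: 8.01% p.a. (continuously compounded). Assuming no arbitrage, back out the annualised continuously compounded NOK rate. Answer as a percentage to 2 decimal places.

T = 1 year.
F/S = 7.4918/7.9495 = 0.9424241 = (growth of NOK) / (growth of AUD).
The AUD side grows by e^(0.0801×1) = 1.0833954.
That pins the NOK growth at 1.0210179.
Take logs: ln 1.0210179 / 1 = 0.020800, so 2.08%.

2.08%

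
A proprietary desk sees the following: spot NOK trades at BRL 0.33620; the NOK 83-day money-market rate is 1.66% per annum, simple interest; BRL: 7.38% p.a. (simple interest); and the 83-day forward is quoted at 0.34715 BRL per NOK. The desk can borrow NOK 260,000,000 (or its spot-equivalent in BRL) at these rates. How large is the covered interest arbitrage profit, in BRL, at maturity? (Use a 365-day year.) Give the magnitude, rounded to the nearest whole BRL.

T = 83/365 years.
Keep in NOK, deliver into the forward: 260,000,000·1.0037747945·0.34715 = BRL 90,599,709.18.
Swap to BRL now, deposit: 260,000,000·0.33620·1.0167819178 = BRL 88,878,941.00.
The quoted forward overvalues NOK, so borrow BRL, buy NOK at spot, deposit the NOK at 1.66%, and sell the proceeds forward at 0.34715.
The gap between the two covered legs is BRL 1,720,768.

BRL 1,720,768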